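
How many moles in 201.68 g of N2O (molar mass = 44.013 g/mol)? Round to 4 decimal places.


n = mass / M
n = 201.68 / 44.013
n = 4.58228251 mol, rounded to 4 dp:

4.5823 mol


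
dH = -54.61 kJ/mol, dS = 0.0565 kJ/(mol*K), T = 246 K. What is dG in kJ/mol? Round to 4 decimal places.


Gibbs: dG = dH - T*dS (consistent units, dS already in kJ/(mol*K)).
T*dS = 246 * 0.0565 = 13.899
dG = -54.61 - (13.899)
dG = -68.509 kJ/mol, rounded to 4 dp:

-68.5090 kJ/mol


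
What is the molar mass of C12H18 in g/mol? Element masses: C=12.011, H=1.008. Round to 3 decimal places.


M = sum(count * atomic_mass) over atoms.
M = 12*12.011 + 18*1.008
M = 144.132 + 18.144
M = 162.276 g/mol, rounded to 3 dp:

162.276 g/mol


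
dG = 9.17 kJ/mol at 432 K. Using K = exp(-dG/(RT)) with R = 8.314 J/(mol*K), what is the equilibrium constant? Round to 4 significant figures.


dG is in kJ/mol; multiply by 1000 to match R in J/(mol*K).
RT = 8.314 * 432 = 3591.648 J/mol
exponent = -dG*1000 / (RT) = -(9.17*1000) / 3591.648 = -2.55314552
K = exp(-2.55314552)
K = 0.077836444, rounded to 4 significant figures:

0.07784


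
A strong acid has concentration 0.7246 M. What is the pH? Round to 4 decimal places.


A strong acid dissociates completely, so [H+] equals the given concentration.
pH = -log10([H+]) = -log10(0.7246)
pH = 0.13990167, rounded to 4 dp:

0.1399


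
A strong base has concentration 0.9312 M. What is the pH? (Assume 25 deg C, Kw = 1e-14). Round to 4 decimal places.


A strong base dissociates completely, so [OH-] equals the given concentration.
pOH = -log10([OH-]) = -log10(0.9312) = 0.030957
pH = 14 - pOH = 14 - 0.030957
pH = 13.969043, rounded to 4 dp:

13.9690


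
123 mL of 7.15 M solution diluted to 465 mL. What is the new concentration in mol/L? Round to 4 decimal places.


Dilution: M1*V1 = M2*V2, solve for M2.
M2 = M1*V1 / V2
M2 = 7.15 * 123 / 465
M2 = 879.45 / 465
M2 = 1.89129032 mol/L, rounded to 4 dp:

1.8913 mol/L


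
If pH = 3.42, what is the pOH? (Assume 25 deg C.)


At 25 deg C, pH + pOH = 14.
pOH = 14 - pH = 14 - 3.42
pOH = 10.58:

10.58


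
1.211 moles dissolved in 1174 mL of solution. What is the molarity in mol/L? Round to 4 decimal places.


Convert volume to liters: V_L = V_mL / 1000.
V_L = 1174 / 1000 = 1.174 L
M = n / V_L = 1.211 / 1.174
M = 1.03151618 mol/L, rounded to 4 dp:

1.0315 mol/L


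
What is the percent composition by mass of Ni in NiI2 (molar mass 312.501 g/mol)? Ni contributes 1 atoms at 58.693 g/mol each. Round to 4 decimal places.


pct = 100 * (n_elem * M_elem) / M_total
mass_contribution = 1 * 58.693 = 58.693 g/mol
pct = 100 * 58.693 / 312.501
pct = 18.7816999 %, rounded to 4 dp:

18.7817 %


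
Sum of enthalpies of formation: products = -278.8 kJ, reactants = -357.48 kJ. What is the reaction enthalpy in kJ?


dH_rxn = sum(dH_f products) - sum(dH_f reactants)
dH_rxn = -278.8 - (-357.48)
dH_rxn = 78.68 kJ:

78.68 kJ


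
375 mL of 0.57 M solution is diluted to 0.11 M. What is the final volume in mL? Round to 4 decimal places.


Dilution: M1*V1 = M2*V2, solve for V2.
V2 = M1*V1 / M2
V2 = 0.57 * 375 / 0.11
V2 = 213.75 / 0.11
V2 = 1943.18181818 mL, rounded to 4 dp:

1943.1818 mL


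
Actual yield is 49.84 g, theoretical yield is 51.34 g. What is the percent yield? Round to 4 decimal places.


% yield = 100 * actual / theoretical
% yield = 100 * 49.84 / 51.34
% yield = 97.07830152 %, rounded to 4 dp:

97.0783 %


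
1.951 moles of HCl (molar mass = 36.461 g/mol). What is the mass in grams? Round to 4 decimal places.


mass = n * M
mass = 1.951 * 36.461
mass = 71.135411 g, rounded to 4 dp:

71.1354 g


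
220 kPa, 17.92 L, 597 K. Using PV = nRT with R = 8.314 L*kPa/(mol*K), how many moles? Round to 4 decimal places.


PV = nRT, solve for n = PV / (RT).
PV = 220 * 17.92 = 3942.4
RT = 8.314 * 597 = 4963.458
n = 3942.4 / 4963.458
n = 0.79428495 mol, rounded to 4 dp:

0.7943 mol


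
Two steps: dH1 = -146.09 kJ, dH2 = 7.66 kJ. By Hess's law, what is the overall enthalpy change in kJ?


Hess's law: enthalpy is a state function, so add the step enthalpies.
dH_total = dH1 + dH2 = -146.09 + (7.66)
dH_total = -138.43 kJ:

-138.43 kJ


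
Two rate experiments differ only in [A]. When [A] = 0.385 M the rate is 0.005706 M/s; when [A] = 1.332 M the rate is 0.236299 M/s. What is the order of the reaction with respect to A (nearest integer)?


Rate is proportional to [A]^n, so rate2/rate1 = ([A]2/[A]1)^n. Take logs to solve for n.
rate2/rate1 = 0.236299 / 0.005706 = 41.4124
[A]2/[A]1 = 1.332 / 0.385 = 3.4597
n = ln(41.4124) / ln(3.4597) = 3.0
Nearest integer order:

3


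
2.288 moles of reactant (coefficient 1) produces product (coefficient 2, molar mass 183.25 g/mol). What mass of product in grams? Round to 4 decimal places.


Use the coefficient ratio to convert reactant moles to product moles, then multiply by the product's molar mass.
moles_P = moles_R * (coeff_P / coeff_R) = 2.288 * (2/1) = 4.576
mass_P = moles_P * M_P = 4.576 * 183.25
mass_P = 838.552 g, rounded to 4 dp:

838.5520 g


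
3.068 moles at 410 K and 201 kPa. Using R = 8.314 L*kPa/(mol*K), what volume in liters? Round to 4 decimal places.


PV = nRT, solve for V = nRT / P.
nRT = 3.068 * 8.314 * 410 = 10458.0143
V = 10458.0143 / 201
V = 52.02992189 L, rounded to 4 dp:

52.0299 L


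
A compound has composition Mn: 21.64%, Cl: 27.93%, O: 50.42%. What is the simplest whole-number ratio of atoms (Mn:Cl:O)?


Assume 100 g of compound, divide each mass% by atomic mass to get moles, then normalize by the smallest to get a raw atom ratio.
Moles per 100 g: Mn: 21.64/54.938 = 0.3939, Cl: 27.93/35.453 = 0.7878, O: 50.42/15.999 = 3.1514
Raw ratio (divide by min = 0.3939): Mn: 1.0, Cl: 2.0, O: 8.001
Multiply by 1 to clear fractions: Mn: 1.0 ~= 1, Cl: 2.0 ~= 2, O: 8.001 ~= 8
Reduce by GCD to get the simplest whole-number ratio:

1:2:8


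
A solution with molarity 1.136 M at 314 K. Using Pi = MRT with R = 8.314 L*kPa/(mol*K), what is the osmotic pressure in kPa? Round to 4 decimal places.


Osmotic pressure (van't Hoff): Pi = M*R*T.
RT = 8.314 * 314 = 2610.596
Pi = 1.136 * 2610.596
Pi = 2965.637056 kPa, rounded to 4 dp:

2965.6371 kPa


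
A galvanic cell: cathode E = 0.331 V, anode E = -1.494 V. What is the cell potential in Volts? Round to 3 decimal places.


Standard cell potential: E_cell = E_cathode - E_anode.
E_cell = 0.331 - (-1.494)
E_cell = 1.825 V, rounded to 3 dp:

1.825 V


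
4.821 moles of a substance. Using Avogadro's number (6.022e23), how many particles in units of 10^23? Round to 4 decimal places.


N = n * NA, then divide by 1e23 for the requested units.
N / 1e23 = n * 6.022
N / 1e23 = 4.821 * 6.022
N / 1e23 = 29.032062, rounded to 4 dp:

29.0321


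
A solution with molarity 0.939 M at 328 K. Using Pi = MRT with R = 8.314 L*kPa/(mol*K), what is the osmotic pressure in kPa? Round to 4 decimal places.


Osmotic pressure (van't Hoff): Pi = M*R*T.
RT = 8.314 * 328 = 2726.992
Pi = 0.939 * 2726.992
Pi = 2560.645488 kPa, rounded to 4 dp:

2560.6455 kPa


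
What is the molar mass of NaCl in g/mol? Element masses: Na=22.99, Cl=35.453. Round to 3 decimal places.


M = sum(count * atomic_mass) over atoms.
M = 1*22.99 + 1*35.453
M = 22.99 + 35.453
M = 58.443 g/mol, rounded to 3 dp:

58.443 g/mol


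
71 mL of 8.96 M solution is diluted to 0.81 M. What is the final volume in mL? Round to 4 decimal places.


Dilution: M1*V1 = M2*V2, solve for V2.
V2 = M1*V1 / M2
V2 = 8.96 * 71 / 0.81
V2 = 636.16 / 0.81
V2 = 785.38271605 mL, rounded to 4 dp:

785.3827 mL


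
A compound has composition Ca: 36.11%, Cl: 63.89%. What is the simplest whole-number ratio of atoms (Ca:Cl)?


Assume 100 g of compound, divide each mass% by atomic mass to get moles, then normalize by the smallest to get a raw atom ratio.
Moles per 100 g: Ca: 36.11/40.078 = 0.901, Cl: 63.89/35.453 = 1.8021
Raw ratio (divide by min = 0.901): Ca: 1.0, Cl: 2.0
Multiply by 1 to clear fractions: Ca: 1.0 ~= 1, Cl: 2.0 ~= 2
Reduce by GCD to get the simplest whole-number ratio:

1:2


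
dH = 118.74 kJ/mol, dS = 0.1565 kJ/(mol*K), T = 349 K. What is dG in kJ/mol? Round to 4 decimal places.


Gibbs: dG = dH - T*dS (consistent units, dS already in kJ/(mol*K)).
T*dS = 349 * 0.1565 = 54.6185
dG = 118.74 - (54.6185)
dG = 64.1215 kJ/mol, rounded to 4 dp:

64.1215 kJ/mol


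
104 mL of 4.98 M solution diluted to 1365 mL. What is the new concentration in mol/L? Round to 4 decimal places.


Dilution: M1*V1 = M2*V2, solve for M2.
M2 = M1*V1 / V2
M2 = 4.98 * 104 / 1365
M2 = 517.92 / 1365
M2 = 0.37942857 mol/L, rounded to 4 dp:

0.3794 mol/L


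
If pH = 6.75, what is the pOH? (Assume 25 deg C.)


At 25 deg C, pH + pOH = 14.
pOH = 14 - pH = 14 - 6.75
pOH = 7.25:

7.25


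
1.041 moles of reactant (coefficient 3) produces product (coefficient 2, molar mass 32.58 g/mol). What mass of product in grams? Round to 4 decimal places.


Use the coefficient ratio to convert reactant moles to product moles, then multiply by the product's molar mass.
moles_P = moles_R * (coeff_P / coeff_R) = 1.041 * (2/3) = 0.694
mass_P = moles_P * M_P = 0.694 * 32.58
mass_P = 22.61052 g, rounded to 4 dp:

22.6105 g


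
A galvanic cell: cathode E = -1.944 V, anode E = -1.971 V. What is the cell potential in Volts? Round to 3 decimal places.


Standard cell potential: E_cell = E_cathode - E_anode.
E_cell = -1.944 - (-1.971)
E_cell = 0.027 V, rounded to 3 dp:

0.027 V


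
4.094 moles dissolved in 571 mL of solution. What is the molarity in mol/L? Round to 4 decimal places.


Convert volume to liters: V_L = V_mL / 1000.
V_L = 571 / 1000 = 0.571 L
M = n / V_L = 4.094 / 0.571
M = 7.16987741 mol/L, rounded to 4 dp:

7.1699 mol/L


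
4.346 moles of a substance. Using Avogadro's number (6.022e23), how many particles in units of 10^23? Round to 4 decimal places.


N = n * NA, then divide by 1e23 for the requested units.
N / 1e23 = n * 6.022
N / 1e23 = 4.346 * 6.022
N / 1e23 = 26.171612, rounded to 4 dp:

26.1716


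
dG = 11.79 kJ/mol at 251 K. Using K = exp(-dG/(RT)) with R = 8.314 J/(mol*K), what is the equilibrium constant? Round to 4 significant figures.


dG is in kJ/mol; multiply by 1000 to match R in J/(mol*K).
RT = 8.314 * 251 = 2086.814 J/mol
exponent = -dG*1000 / (RT) = -(11.79*1000) / 2086.814 = -5.64976083
K = exp(-5.64976083)
K = 0.0035183582, rounded to 4 significant figures:

0.003518


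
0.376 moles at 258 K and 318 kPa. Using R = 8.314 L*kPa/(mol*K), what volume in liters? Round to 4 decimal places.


PV = nRT, solve for V = nRT / P.
nRT = 0.376 * 8.314 * 258 = 806.5245
V = 806.5245 / 318
V = 2.53624057 L, rounded to 4 dp:

2.5362 L


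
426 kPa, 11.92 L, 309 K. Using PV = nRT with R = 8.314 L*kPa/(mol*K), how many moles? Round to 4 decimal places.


PV = nRT, solve for n = PV / (RT).
PV = 426 * 11.92 = 5077.92
RT = 8.314 * 309 = 2569.026
n = 5077.92 / 2569.026
n = 1.97659346 mol, rounded to 4 dp:

1.9766 mol


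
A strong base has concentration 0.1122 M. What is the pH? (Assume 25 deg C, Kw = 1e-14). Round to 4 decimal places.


A strong base dissociates completely, so [OH-] equals the given concentration.
pOH = -log10([OH-]) = -log10(0.1122) = 0.950007
pH = 14 - pOH = 14 - 0.950007
pH = 13.049993, rounded to 4 dp:

13.0500


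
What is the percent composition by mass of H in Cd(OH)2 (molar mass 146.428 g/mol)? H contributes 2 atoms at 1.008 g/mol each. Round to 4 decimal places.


pct = 100 * (n_elem * M_elem) / M_total
mass_contribution = 2 * 1.008 = 2.016 g/mol
pct = 100 * 2.016 / 146.428
pct = 1.37678586 %, rounded to 4 dp:

1.3768 %


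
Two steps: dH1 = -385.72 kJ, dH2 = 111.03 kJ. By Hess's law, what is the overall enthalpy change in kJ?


Hess's law: enthalpy is a state function, so add the step enthalpies.
dH_total = dH1 + dH2 = -385.72 + (111.03)
dH_total = -274.69 kJ:

-274.69 kJ


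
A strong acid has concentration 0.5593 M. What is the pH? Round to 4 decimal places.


A strong acid dissociates completely, so [H+] equals the given concentration.
pH = -log10([H+]) = -log10(0.5593)
pH = 0.25235518, rounded to 4 dp:

0.2524


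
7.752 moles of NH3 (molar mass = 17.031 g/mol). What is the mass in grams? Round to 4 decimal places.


mass = n * M
mass = 7.752 * 17.031
mass = 132.024312 g, rounded to 4 dp:

132.0243 g


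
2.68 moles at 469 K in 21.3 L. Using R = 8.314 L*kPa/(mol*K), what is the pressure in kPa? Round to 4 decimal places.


PV = nRT, solve for P = nRT / V.
nRT = 2.68 * 8.314 * 469 = 10450.0329
P = 10450.0329 / 21.3
P = 490.61187324 kPa, rounded to 4 dp:

490.6119 kPa


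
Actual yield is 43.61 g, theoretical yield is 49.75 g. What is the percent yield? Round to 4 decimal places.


% yield = 100 * actual / theoretical
% yield = 100 * 43.61 / 49.75
% yield = 87.65829146 %, rounded to 4 dp:

87.6583 %


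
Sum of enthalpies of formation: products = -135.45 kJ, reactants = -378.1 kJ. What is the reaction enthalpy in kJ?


dH_rxn = sum(dH_f products) - sum(dH_f reactants)
dH_rxn = -135.45 - (-378.1)
dH_rxn = 242.65 kJ:

242.65 kJ


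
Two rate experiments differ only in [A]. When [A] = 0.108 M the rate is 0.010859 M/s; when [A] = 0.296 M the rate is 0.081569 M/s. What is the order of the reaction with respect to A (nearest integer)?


Rate is proportional to [A]^n, so rate2/rate1 = ([A]2/[A]1)^n. Take logs to solve for n.
rate2/rate1 = 0.081569 / 0.010859 = 7.5116
[A]2/[A]1 = 0.296 / 0.108 = 2.7407
n = ln(7.5116) / ln(2.7407) = 2.0
Nearest integer order:

2


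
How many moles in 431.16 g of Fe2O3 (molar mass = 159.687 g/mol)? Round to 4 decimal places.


n = mass / M
n = 431.16 / 159.687
n = 2.70003194 mol, rounded to 4 dp:

2.7000 mol


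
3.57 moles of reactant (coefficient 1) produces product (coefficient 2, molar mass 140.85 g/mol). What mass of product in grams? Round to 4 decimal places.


Use the coefficient ratio to convert reactant moles to product moles, then multiply by the product's molar mass.
moles_P = moles_R * (coeff_P / coeff_R) = 3.57 * (2/1) = 7.14
mass_P = moles_P * M_P = 7.14 * 140.85
mass_P = 1005.669 g, rounded to 4 dp:

1005.6690 g


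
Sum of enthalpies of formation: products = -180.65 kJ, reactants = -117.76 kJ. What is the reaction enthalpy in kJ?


dH_rxn = sum(dH_f products) - sum(dH_f reactants)
dH_rxn = -180.65 - (-117.76)
dH_rxn = -62.89 kJ:

-62.89 kJ


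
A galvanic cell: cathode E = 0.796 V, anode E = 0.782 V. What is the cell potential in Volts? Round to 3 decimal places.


Standard cell potential: E_cell = E_cathode - E_anode.
E_cell = 0.796 - (0.782)
E_cell = 0.014 V, rounded to 3 dp:

0.014 V


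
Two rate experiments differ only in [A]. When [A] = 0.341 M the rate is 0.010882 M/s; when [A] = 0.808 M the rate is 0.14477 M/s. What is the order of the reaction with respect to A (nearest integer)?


Rate is proportional to [A]^n, so rate2/rate1 = ([A]2/[A]1)^n. Take logs to solve for n.
rate2/rate1 = 0.14477 / 0.010882 = 13.3036
[A]2/[A]1 = 0.808 / 0.341 = 2.3695
n = ln(13.3036) / ln(2.3695) = 3.0
Nearest integer order:

3


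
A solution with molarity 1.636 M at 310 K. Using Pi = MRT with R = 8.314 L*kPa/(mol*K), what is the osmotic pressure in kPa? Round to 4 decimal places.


Osmotic pressure (van't Hoff): Pi = M*R*T.
RT = 8.314 * 310 = 2577.34
Pi = 1.636 * 2577.34
Pi = 4216.52824 kPa, rounded to 4 dp:

4216.5282 kPa


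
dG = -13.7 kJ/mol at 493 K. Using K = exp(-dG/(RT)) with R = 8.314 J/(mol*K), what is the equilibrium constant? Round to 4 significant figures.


dG is in kJ/mol; multiply by 1000 to match R in J/(mol*K).
RT = 8.314 * 493 = 4098.802 J/mol
exponent = -dG*1000 / (RT) = -(-13.7*1000) / 4098.802 = 3.34244006
K = exp(3.34244006)
K = 28.288067, rounded to 4 significant figures:

28.29


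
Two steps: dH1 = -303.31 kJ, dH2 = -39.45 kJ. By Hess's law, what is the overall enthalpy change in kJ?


Hess's law: enthalpy is a state function, so add the step enthalpies.
dH_total = dH1 + dH2 = -303.31 + (-39.45)
dH_total = -342.76 kJ:

-342.76 kJ


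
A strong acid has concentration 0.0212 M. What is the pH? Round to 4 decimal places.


A strong acid dissociates completely, so [H+] equals the given concentration.
pH = -log10([H+]) = -log10(0.0212)
pH = 1.67366414, rounded to 4 dp:

1.6737


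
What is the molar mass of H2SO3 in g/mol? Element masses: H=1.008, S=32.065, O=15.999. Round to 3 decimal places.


M = sum(count * atomic_mass) over atoms.
M = 2*1.008 + 1*32.065 + 3*15.999
M = 2.016 + 32.065 + 47.997
M = 82.078 g/mol, rounded to 3 dp:

82.078 g/mol


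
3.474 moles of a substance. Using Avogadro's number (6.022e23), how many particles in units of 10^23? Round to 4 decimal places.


N = n * NA, then divide by 1e23 for the requested units.
N / 1e23 = n * 6.022
N / 1e23 = 3.474 * 6.022
N / 1e23 = 20.920428, rounded to 4 dp:

20.9204


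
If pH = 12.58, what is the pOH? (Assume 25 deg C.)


At 25 deg C, pH + pOH = 14.
pOH = 14 - pH = 14 - 12.58
pOH = 1.42:

1.42


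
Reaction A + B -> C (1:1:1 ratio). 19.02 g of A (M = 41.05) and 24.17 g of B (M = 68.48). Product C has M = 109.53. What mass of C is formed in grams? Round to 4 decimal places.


Find moles of each reactant; the smaller value is the limiting reagent in a 1:1:1 reaction, so moles_C equals moles of the limiter.
n_A = mass_A / M_A = 19.02 / 41.05 = 0.463337 mol
n_B = mass_B / M_B = 24.17 / 68.48 = 0.35295 mol
Limiting reagent: B (smaller), n_limiting = 0.35295 mol
mass_C = n_limiting * M_C = 0.35295 * 109.53
mass_C = 38.6586135 g, rounded to 4 dp:

38.6586 g


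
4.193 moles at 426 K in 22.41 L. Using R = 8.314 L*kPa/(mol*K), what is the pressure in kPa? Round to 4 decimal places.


PV = nRT, solve for P = nRT / V.
nRT = 4.193 * 8.314 * 426 = 14850.6165
P = 14850.6165 / 22.41
P = 662.67811245 kPa, rounded to 4 dp:

662.6781 kPa


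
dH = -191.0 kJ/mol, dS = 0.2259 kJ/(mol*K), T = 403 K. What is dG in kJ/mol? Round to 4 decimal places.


Gibbs: dG = dH - T*dS (consistent units, dS already in kJ/(mol*K)).
T*dS = 403 * 0.2259 = 91.0377
dG = -191.0 - (91.0377)
dG = -282.0377 kJ/mol, rounded to 4 dp:

-282.0377 kJ/mol


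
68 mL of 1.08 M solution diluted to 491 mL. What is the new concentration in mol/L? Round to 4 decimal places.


Dilution: M1*V1 = M2*V2, solve for M2.
M2 = M1*V1 / V2
M2 = 1.08 * 68 / 491
M2 = 73.44 / 491
M2 = 0.1495723 mol/L, rounded to 4 dp:

0.1496 mol/L


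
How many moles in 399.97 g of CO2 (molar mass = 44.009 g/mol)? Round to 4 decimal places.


n = mass / M
n = 399.97 / 44.009
n = 9.08836829 mol, rounded to 4 dp:

9.0884 mol


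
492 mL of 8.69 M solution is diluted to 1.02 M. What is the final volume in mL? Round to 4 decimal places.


Dilution: M1*V1 = M2*V2, solve for V2.
V2 = M1*V1 / M2
V2 = 8.69 * 492 / 1.02
V2 = 4275.48 / 1.02
V2 = 4191.64705882 mL, rounded to 4 dp:

4191.6471 mL


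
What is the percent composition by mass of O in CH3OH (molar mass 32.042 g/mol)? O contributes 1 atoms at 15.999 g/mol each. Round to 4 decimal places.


pct = 100 * (n_elem * M_elem) / M_total
mass_contribution = 1 * 15.999 = 15.999 g/mol
pct = 100 * 15.999 / 32.042
pct = 49.93134012 %, rounded to 4 dp:

49.9313 %


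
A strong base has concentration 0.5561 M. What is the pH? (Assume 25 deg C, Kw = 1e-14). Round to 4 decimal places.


A strong base dissociates completely, so [OH-] equals the given concentration.
pOH = -log10([OH-]) = -log10(0.5561) = 0.254847
pH = 14 - pOH = 14 - 0.254847
pH = 13.745153, rounded to 4 dp:

13.7452


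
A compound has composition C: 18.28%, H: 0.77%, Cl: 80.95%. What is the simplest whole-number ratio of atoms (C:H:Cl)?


Assume 100 g of compound, divide each mass% by atomic mass to get moles, then normalize by the smallest to get a raw atom ratio.
Moles per 100 g: C: 18.28/12.011 = 1.5219, H: 0.77/1.008 = 0.7639, Cl: 80.95/35.453 = 2.2833
Raw ratio (divide by min = 0.7639): C: 1.992, H: 1.0, Cl: 2.989
Multiply by 1 to clear fractions: C: 1.992 ~= 2, H: 1.0 ~= 1, Cl: 2.989 ~= 3
Reduce by GCD to get the simplest whole-number ratio:

2:1:3


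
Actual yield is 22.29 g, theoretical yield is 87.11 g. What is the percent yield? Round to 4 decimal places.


% yield = 100 * actual / theoretical
% yield = 100 * 22.29 / 87.11
% yield = 25.58833659 %, rounded to 4 dp:

25.5883 %


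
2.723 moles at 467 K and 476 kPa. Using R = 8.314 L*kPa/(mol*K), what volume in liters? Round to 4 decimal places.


PV = nRT, solve for V = nRT / P.
nRT = 2.723 * 8.314 * 467 = 10572.4233
V = 10572.4233 / 476
V = 22.21097332 L, rounded to 4 dp:

22.2110 L


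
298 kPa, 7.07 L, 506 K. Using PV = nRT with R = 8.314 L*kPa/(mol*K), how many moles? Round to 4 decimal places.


PV = nRT, solve for n = PV / (RT).
PV = 298 * 7.07 = 2106.86
RT = 8.314 * 506 = 4206.884
n = 2106.86 / 4206.884
n = 0.50081248 mol, rounded to 4 dp:

0.5008 mol


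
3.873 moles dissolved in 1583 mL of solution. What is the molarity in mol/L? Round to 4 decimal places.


Convert volume to liters: V_L = V_mL / 1000.
V_L = 1583 / 1000 = 1.583 L
M = n / V_L = 3.873 / 1.583
M = 2.44662034 mol/L, rounded to 4 dp:

2.4466 mol/L


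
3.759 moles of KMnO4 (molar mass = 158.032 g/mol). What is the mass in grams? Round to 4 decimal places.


mass = n * M
mass = 3.759 * 158.032
mass = 594.042288 g, rounded to 4 dp:

594.0423 g


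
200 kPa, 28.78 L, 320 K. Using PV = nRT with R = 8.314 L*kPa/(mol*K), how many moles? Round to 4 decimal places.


PV = nRT, solve for n = PV / (RT).
PV = 200 * 28.78 = 5756.0
RT = 8.314 * 320 = 2660.48
n = 5756.0 / 2660.48
n = 2.16351936 mol, rounded to 4 dp:

2.1635 mol


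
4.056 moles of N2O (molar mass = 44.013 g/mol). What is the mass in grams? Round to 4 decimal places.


mass = n * M
mass = 4.056 * 44.013
mass = 178.516728 g, rounded to 4 dp:

178.5167 g


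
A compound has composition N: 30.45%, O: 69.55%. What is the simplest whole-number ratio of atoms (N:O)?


Assume 100 g of compound, divide each mass% by atomic mass to get moles, then normalize by the smallest to get a raw atom ratio.
Moles per 100 g: N: 30.45/14.007 = 2.1739, O: 69.55/15.999 = 4.3471
Raw ratio (divide by min = 2.1739): N: 1.0, O: 2.0
Multiply by 1 to clear fractions: N: 1.0 ~= 1, O: 2.0 ~= 2
Reduce by GCD to get the simplest whole-number ratio:

1:2


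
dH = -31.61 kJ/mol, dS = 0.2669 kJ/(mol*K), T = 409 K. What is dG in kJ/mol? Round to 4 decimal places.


Gibbs: dG = dH - T*dS (consistent units, dS already in kJ/(mol*K)).
T*dS = 409 * 0.2669 = 109.1621
dG = -31.61 - (109.1621)
dG = -140.7721 kJ/mol, rounded to 4 dp:

-140.7721 kJ/mol


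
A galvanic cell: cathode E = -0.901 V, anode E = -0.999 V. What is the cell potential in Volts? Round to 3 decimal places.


Standard cell potential: E_cell = E_cathode - E_anode.
E_cell = -0.901 - (-0.999)
E_cell = 0.098 V, rounded to 3 dp:

0.098 V


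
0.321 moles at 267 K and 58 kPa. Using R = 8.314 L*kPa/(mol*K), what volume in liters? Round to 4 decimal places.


PV = nRT, solve for V = nRT / P.
nRT = 0.321 * 8.314 * 267 = 712.568
V = 712.568 / 58
V = 12.28565517 L, rounded to 4 dp:

12.2857 L


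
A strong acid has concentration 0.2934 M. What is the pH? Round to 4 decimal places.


A strong acid dissociates completely, so [H+] equals the given concentration.
pH = -log10([H+]) = -log10(0.2934)
pH = 0.53253989, rounded to 4 dp:

0.5325


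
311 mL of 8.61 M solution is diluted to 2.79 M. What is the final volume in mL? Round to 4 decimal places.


Dilution: M1*V1 = M2*V2, solve for V2.
V2 = M1*V1 / M2
V2 = 8.61 * 311 / 2.79
V2 = 2677.71 / 2.79
V2 = 959.75268817 mL, rounded to 4 dp:

959.7527 mL


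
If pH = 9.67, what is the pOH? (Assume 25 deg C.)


At 25 deg C, pH + pOH = 14.
pOH = 14 - pH = 14 - 9.67
pOH = 4.33:

4.33


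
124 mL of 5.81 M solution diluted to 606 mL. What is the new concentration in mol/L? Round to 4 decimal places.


Dilution: M1*V1 = M2*V2, solve for M2.
M2 = M1*V1 / V2
M2 = 5.81 * 124 / 606
M2 = 720.44 / 606
M2 = 1.18884488 mol/L, rounded to 4 dp:

1.1888 mol/L


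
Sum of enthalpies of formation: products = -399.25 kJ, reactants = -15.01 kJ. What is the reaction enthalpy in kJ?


dH_rxn = sum(dH_f products) - sum(dH_f reactants)
dH_rxn = -399.25 - (-15.01)
dH_rxn = -384.24 kJ:

-384.24 kJ


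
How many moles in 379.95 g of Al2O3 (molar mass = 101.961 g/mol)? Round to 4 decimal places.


n = mass / M
n = 379.95 / 101.961
n = 3.72642481 mol, rounded to 4 dp:

3.7264 mol


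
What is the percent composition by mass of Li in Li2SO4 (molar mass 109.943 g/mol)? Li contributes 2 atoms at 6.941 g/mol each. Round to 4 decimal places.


pct = 100 * (n_elem * M_elem) / M_total
mass_contribution = 2 * 6.941 = 13.882 g/mol
pct = 100 * 13.882 / 109.943
pct = 12.62654284 %, rounded to 4 dp:

12.6265 %


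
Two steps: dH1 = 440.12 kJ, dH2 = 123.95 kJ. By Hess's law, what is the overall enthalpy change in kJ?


Hess's law: enthalpy is a state function, so add the step enthalpies.
dH_total = dH1 + dH2 = 440.12 + (123.95)
dH_total = 564.07 kJ:

564.07 kJ


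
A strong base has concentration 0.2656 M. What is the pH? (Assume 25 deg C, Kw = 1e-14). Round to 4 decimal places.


A strong base dissociates completely, so [OH-] equals the given concentration.
pOH = -log10([OH-]) = -log10(0.2656) = 0.575772
pH = 14 - pOH = 14 - 0.575772
pH = 13.424228, rounded to 4 dp:

13.4242


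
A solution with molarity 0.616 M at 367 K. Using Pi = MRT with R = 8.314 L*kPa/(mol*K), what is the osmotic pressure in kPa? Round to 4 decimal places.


Osmotic pressure (van't Hoff): Pi = M*R*T.
RT = 8.314 * 367 = 3051.238
Pi = 0.616 * 3051.238
Pi = 1879.562608 kPa, rounded to 4 dp:

1879.5626 kPa


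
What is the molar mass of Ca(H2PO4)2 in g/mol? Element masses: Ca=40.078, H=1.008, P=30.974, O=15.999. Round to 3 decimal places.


M = sum(count * atomic_mass) over atoms.
M = 1*40.078 + 4*1.008 + 2*30.974 + 8*15.999
M = 40.078 + 4.032 + 61.948 + 127.992
M = 234.05 g/mol, rounded to 3 dp:

234.050 g/mol


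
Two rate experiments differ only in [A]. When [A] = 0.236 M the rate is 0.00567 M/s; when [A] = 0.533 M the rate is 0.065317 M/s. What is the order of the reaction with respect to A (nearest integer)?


Rate is proportional to [A]^n, so rate2/rate1 = ([A]2/[A]1)^n. Take logs to solve for n.
rate2/rate1 = 0.065317 / 0.00567 = 11.5198
[A]2/[A]1 = 0.533 / 0.236 = 2.2585
n = ln(11.5198) / ln(2.2585) = 3.0
Nearest integer order:

3


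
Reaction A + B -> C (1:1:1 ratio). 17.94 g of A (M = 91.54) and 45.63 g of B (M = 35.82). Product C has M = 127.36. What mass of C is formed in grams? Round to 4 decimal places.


Find moles of each reactant; the smaller value is the limiting reagent in a 1:1:1 reaction, so moles_C equals moles of the limiter.
n_A = mass_A / M_A = 17.94 / 91.54 = 0.19598 mol
n_B = mass_B / M_B = 45.63 / 35.82 = 1.273869 mol
Limiting reagent: A (smaller), n_limiting = 0.19598 mol
mass_C = n_limiting * M_C = 0.19598 * 127.36
mass_C = 24.9600128 g, rounded to 4 dp:

24.9600 g


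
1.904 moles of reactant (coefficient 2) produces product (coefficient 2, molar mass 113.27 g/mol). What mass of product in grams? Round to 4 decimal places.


Use the coefficient ratio to convert reactant moles to product moles, then multiply by the product's molar mass.
moles_P = moles_R * (coeff_P / coeff_R) = 1.904 * (2/2) = 1.904
mass_P = moles_P * M_P = 1.904 * 113.27
mass_P = 215.66608 g, rounded to 4 dp:

215.6661 g


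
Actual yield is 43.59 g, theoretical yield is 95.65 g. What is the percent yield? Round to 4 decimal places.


% yield = 100 * actual / theoretical
% yield = 100 * 43.59 / 95.65
% yield = 45.57239937 %, rounded to 4 dp:

45.5724 %


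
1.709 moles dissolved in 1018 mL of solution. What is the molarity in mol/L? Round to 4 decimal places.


Convert volume to liters: V_L = V_mL / 1000.
V_L = 1018 / 1000 = 1.018 L
M = n / V_L = 1.709 / 1.018
M = 1.67878193 mol/L, rounded to 4 dp:

1.6788 mol/L


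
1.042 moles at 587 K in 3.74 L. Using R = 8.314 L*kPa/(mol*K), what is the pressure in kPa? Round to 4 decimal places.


PV = nRT, solve for P = nRT / V.
nRT = 1.042 * 8.314 * 587 = 5085.2914
P = 5085.2914 / 3.74
P = 1359.70358289 kPa, rounded to 4 dp:

1359.7036 kPa


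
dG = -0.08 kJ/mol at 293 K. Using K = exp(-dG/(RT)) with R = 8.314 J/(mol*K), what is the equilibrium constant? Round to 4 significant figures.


dG is in kJ/mol; multiply by 1000 to match R in J/(mol*K).
RT = 8.314 * 293 = 2436.002 J/mol
exponent = -dG*1000 / (RT) = -(-0.08*1000) / 2436.002 = 0.0328407
K = exp(0.0328407)
K = 1.0333859, rounded to 4 significant figures:

1.033


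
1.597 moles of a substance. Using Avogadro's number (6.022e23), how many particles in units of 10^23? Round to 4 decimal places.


N = n * NA, then divide by 1e23 for the requested units.
N / 1e23 = n * 6.022
N / 1e23 = 1.597 * 6.022
N / 1e23 = 9.617134, rounded to 4 dp:

9.6171


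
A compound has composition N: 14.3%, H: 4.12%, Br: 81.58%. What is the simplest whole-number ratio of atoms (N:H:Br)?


Assume 100 g of compound, divide each mass% by atomic mass to get moles, then normalize by the smallest to get a raw atom ratio.
Moles per 100 g: N: 14.3/14.007 = 1.0209, H: 4.12/1.008 = 4.0873, Br: 81.58/79.904 = 1.021
Raw ratio (divide by min = 1.0209): N: 1.0, H: 4.004, Br: 1.0
Multiply by 1 to clear fractions: N: 1.0 ~= 1, H: 4.004 ~= 4, Br: 1.0 ~= 1
Reduce by GCD to get the simplest whole-number ratio:

1:4:1


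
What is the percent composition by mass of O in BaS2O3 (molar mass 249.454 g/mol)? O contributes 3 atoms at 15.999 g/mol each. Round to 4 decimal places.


pct = 100 * (n_elem * M_elem) / M_total
mass_contribution = 3 * 15.999 = 47.997 g/mol
pct = 100 * 47.997 / 249.454
pct = 19.24082196 %, rounded to 4 dp:

19.2408 %


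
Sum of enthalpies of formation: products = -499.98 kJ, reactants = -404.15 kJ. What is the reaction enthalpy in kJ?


dH_rxn = sum(dH_f products) - sum(dH_f reactants)
dH_rxn = -499.98 - (-404.15)
dH_rxn = -95.83 kJ:

-95.83 kJ


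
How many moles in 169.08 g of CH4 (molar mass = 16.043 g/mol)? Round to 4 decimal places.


n = mass / M
n = 169.08 / 16.043
n = 10.53917596 mol, rounded to 4 dp:

10.5392 mol


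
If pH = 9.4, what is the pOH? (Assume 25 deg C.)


At 25 deg C, pH + pOH = 14.
pOH = 14 - pH = 14 - 9.4
pOH = 4.6:

4.60


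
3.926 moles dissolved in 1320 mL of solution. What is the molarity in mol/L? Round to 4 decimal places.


Convert volume to liters: V_L = V_mL / 1000.
V_L = 1320 / 1000 = 1.32 L
M = n / V_L = 3.926 / 1.32
M = 2.97424242 mol/L, rounded to 4 dp:

2.9742 mol/L


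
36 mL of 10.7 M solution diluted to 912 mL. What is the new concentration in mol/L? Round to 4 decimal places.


Dilution: M1*V1 = M2*V2, solve for M2.
M2 = M1*V1 / V2
M2 = 10.7 * 36 / 912
M2 = 385.2 / 912
M2 = 0.42236842 mol/L, rounded to 4 dp:

0.4224 mol/L


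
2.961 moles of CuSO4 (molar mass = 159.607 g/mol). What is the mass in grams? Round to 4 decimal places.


mass = n * M
mass = 2.961 * 159.607
mass = 472.596327 g, rounded to 4 dp:

472.5963 g


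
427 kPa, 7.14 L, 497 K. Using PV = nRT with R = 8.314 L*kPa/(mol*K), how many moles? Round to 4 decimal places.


PV = nRT, solve for n = PV / (RT).
PV = 427 * 7.14 = 3048.78
RT = 8.314 * 497 = 4132.058
n = 3048.78 / 4132.058
n = 0.73783572 mol, rounded to 4 dp:

0.7378 mol


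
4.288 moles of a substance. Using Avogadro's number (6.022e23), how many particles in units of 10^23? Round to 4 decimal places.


N = n * NA, then divide by 1e23 for the requested units.
N / 1e23 = n * 6.022
N / 1e23 = 4.288 * 6.022
N / 1e23 = 25.822336, rounded to 4 dp:

25.8223


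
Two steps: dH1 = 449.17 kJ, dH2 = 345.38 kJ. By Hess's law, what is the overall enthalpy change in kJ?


Hess's law: enthalpy is a state function, so add the step enthalpies.
dH_total = dH1 + dH2 = 449.17 + (345.38)
dH_total = 794.55 kJ:

794.55 kJ


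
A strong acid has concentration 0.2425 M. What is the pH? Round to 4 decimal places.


A strong acid dissociates completely, so [H+] equals the given concentration.
pH = -log10([H+]) = -log10(0.2425)
pH = 0.61528826, rounded to 4 dp:

0.6153


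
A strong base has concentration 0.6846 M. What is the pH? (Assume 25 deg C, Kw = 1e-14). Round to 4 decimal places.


A strong base dissociates completely, so [OH-] equals the given concentration.
pOH = -log10([OH-]) = -log10(0.6846) = 0.164563
pH = 14 - pOH = 14 - 0.164563
pH = 13.835437, rounded to 4 dp:

13.8354


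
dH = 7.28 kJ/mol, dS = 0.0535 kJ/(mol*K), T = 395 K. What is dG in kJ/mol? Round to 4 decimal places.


Gibbs: dG = dH - T*dS (consistent units, dS already in kJ/(mol*K)).
T*dS = 395 * 0.0535 = 21.1325
dG = 7.28 - (21.1325)
dG = -13.8525 kJ/mol, rounded to 4 dp:

-13.8525 kJ/mol


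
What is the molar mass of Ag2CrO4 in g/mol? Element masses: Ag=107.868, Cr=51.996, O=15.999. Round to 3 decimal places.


M = sum(count * atomic_mass) over atoms.
M = 2*107.868 + 1*51.996 + 4*15.999
M = 215.736 + 51.996 + 63.996
M = 331.728 g/mol, rounded to 3 dp:

331.728 g/mol


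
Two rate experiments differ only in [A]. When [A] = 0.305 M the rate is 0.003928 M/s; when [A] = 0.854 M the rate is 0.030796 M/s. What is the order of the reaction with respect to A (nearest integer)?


Rate is proportional to [A]^n, so rate2/rate1 = ([A]2/[A]1)^n. Take logs to solve for n.
rate2/rate1 = 0.030796 / 0.003928 = 7.8401
[A]2/[A]1 = 0.854 / 0.305 = 2.8
n = ln(7.8401) / ln(2.8) = 2.0
Nearest integer order:

2


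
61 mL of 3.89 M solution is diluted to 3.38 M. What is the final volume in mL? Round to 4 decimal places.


Dilution: M1*V1 = M2*V2, solve for V2.
V2 = M1*V1 / M2
V2 = 3.89 * 61 / 3.38
V2 = 237.29 / 3.38
V2 = 70.20414201 mL, rounded to 4 dp:

70.2041 mL


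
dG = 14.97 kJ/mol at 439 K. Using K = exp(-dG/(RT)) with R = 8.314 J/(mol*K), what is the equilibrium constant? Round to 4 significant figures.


dG is in kJ/mol; multiply by 1000 to match R in J/(mol*K).
RT = 8.314 * 439 = 3649.846 J/mol
exponent = -dG*1000 / (RT) = -(14.97*1000) / 3649.846 = -4.10154291
K = exp(-4.10154291)
K = 0.016547125, rounded to 4 significant figures:

0.01655


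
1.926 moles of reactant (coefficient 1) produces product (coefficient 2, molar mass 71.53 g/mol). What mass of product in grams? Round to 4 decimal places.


Use the coefficient ratio to convert reactant moles to product moles, then multiply by the product's molar mass.
moles_P = moles_R * (coeff_P / coeff_R) = 1.926 * (2/1) = 3.852
mass_P = moles_P * M_P = 3.852 * 71.53
mass_P = 275.53356 g, rounded to 4 dp:

275.5336 g


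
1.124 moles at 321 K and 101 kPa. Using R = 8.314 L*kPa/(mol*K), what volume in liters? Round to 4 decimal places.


PV = nRT, solve for V = nRT / P.
nRT = 1.124 * 8.314 * 321 = 2999.7245
V = 2999.7245 / 101
V = 29.70024257 L, rounded to 4 dp:

29.7002 L


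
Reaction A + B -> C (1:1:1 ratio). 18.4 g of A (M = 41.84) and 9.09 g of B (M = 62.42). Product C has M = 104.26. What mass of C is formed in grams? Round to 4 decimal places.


Find moles of each reactant; the smaller value is the limiting reagent in a 1:1:1 reaction, so moles_C equals moles of the limiter.
n_A = mass_A / M_A = 18.4 / 41.84 = 0.439771 mol
n_B = mass_B / M_B = 9.09 / 62.42 = 0.145626 mol
Limiting reagent: B (smaller), n_limiting = 0.145626 mol
mass_C = n_limiting * M_C = 0.145626 * 104.26
mass_C = 15.18296676 g, rounded to 4 dp:

15.1830 g


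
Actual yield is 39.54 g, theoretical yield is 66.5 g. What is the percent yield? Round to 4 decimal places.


% yield = 100 * actual / theoretical
% yield = 100 * 39.54 / 66.5
% yield = 59.45864662 %, rounded to 4 dp:

59.4586 %


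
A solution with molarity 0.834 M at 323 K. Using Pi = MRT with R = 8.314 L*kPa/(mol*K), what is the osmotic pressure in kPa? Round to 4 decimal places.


Osmotic pressure (van't Hoff): Pi = M*R*T.
RT = 8.314 * 323 = 2685.422
Pi = 0.834 * 2685.422
Pi = 2239.641948 kPa, rounded to 4 dp:

2239.6419 kPa


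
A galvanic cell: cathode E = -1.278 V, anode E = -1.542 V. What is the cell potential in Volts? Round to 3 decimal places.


Standard cell potential: E_cell = E_cathode - E_anode.
E_cell = -1.278 - (-1.542)
E_cell = 0.264 V, rounded to 3 dp:

0.264 V


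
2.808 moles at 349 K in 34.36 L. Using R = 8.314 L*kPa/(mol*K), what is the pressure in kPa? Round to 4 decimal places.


PV = nRT, solve for P = nRT / V.
nRT = 2.808 * 8.314 * 349 = 8147.6535
P = 8147.6535 / 34.36
P = 237.12612049 kPa, rounded to 4 dp:

237.1261 kPa


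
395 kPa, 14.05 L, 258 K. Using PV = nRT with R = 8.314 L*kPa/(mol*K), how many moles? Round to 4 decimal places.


PV = nRT, solve for n = PV / (RT).
PV = 395 * 14.05 = 5549.75
RT = 8.314 * 258 = 2145.012
n = 5549.75 / 2145.012
n = 2.58728156 mol, rounded to 4 dp:

2.5873 mol


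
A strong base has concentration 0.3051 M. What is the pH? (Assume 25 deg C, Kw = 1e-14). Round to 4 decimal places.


A strong base dissociates completely, so [OH-] equals the given concentration.
pOH = -log10([OH-]) = -log10(0.3051) = 0.515558
pH = 14 - pOH = 14 - 0.515558
pH = 13.484442, rounded to 4 dp:

13.4844


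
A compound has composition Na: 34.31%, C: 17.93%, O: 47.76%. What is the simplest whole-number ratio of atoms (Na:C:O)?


Assume 100 g of compound, divide each mass% by atomic mass to get moles, then normalize by the smallest to get a raw atom ratio.
Moles per 100 g: Na: 34.31/22.99 = 1.4924, C: 17.93/12.011 = 1.4928, O: 47.76/15.999 = 2.9852
Raw ratio (divide by min = 1.4924): Na: 1.0, C: 1.0, O: 2.0
Multiply by 1 to clear fractions: Na: 1.0 ~= 1, C: 1.0 ~= 1, O: 2.0 ~= 2
Reduce by GCD to get the simplest whole-number ratio:

1:1:2


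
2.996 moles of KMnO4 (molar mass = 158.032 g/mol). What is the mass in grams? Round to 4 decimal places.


mass = n * M
mass = 2.996 * 158.032
mass = 473.463872 g, rounded to 4 dp:

473.4639 g


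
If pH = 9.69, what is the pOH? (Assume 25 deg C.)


At 25 deg C, pH + pOH = 14.
pOH = 14 - pH = 14 - 9.69
pOH = 4.31:

4.31


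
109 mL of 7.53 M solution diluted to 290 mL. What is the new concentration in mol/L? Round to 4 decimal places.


Dilution: M1*V1 = M2*V2, solve for M2.
M2 = M1*V1 / V2
M2 = 7.53 * 109 / 290
M2 = 820.77 / 290
M2 = 2.83024138 mol/L, rounded to 4 dp:

2.8302 mol/L


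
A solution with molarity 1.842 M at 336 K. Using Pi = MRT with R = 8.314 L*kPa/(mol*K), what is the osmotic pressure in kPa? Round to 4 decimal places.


Osmotic pressure (van't Hoff): Pi = M*R*T.
RT = 8.314 * 336 = 2793.504
Pi = 1.842 * 2793.504
Pi = 5145.634368 kPa, rounded to 4 dp:

5145.6344 kPa


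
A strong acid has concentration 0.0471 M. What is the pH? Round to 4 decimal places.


A strong acid dissociates completely, so [H+] equals the given concentration.
pH = -log10([H+]) = -log10(0.0471)
pH = 1.32697909, rounded to 4 dp:

1.3270


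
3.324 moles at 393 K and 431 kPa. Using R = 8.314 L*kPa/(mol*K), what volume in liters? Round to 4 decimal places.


PV = nRT, solve for V = nRT / P.
nRT = 3.324 * 8.314 * 393 = 10860.8442
V = 10860.8442 / 431
V = 25.19917448 L, rounded to 4 dp:

25.1992 L


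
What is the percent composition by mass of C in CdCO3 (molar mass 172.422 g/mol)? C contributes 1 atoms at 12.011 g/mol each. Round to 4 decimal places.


pct = 100 * (n_elem * M_elem) / M_total
mass_contribution = 1 * 12.011 = 12.011 g/mol
pct = 100 * 12.011 / 172.422
pct = 6.96604842 %, rounded to 4 dp:

6.9660 %


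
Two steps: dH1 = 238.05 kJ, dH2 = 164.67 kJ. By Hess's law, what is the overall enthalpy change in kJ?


Hess's law: enthalpy is a state function, so add the step enthalpies.
dH_total = dH1 + dH2 = 238.05 + (164.67)
dH_total = 402.72 kJ:

402.72 kJ


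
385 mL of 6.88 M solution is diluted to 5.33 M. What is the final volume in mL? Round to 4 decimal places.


Dilution: M1*V1 = M2*V2, solve for V2.
V2 = M1*V1 / M2
V2 = 6.88 * 385 / 5.33
V2 = 2648.8 / 5.33
V2 = 496.96060038 mL, rounded to 4 dp:

496.9606 mL
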